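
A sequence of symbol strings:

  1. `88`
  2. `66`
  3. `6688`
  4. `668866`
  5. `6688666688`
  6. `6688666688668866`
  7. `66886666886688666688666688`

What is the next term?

668866668866886666886666886688666688668866

This is a Fibonacci-style word recurrence s(k) = s(k−1)·s(k−2): e.g. 66·88 = 6688.
So term 8 is 66886666886688666688666688·6688666688668866.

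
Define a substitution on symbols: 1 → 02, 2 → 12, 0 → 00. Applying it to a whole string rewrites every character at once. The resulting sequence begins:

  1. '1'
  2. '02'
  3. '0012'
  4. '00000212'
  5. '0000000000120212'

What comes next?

00000000000000000000021200120212

Applying the rule to each of the 16 symbols of 0000000000120212 gives the pieces 00 00 00 00 00 00 00 00 00 00 02 12 00 12 02 12, which concatenate to the answer.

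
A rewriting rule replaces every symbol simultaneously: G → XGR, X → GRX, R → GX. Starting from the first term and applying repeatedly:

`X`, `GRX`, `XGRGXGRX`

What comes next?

Apply φ to XGRGXGRX symbol by symbol: X→GRX, G→XGR, R→GX, G→XGR, X→GRX, G→XGR, R→GX, X→GRX; joined: GRX XGR GX XGR GRX XGR GX GRX.

GRXXGRGXXGRGRXXGRGXGRX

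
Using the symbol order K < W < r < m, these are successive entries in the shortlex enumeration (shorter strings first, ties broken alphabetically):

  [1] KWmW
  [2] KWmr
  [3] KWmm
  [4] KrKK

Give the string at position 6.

KrKr

Stepping forward 2 times from KrKK: KrKK → KrKW, then the target.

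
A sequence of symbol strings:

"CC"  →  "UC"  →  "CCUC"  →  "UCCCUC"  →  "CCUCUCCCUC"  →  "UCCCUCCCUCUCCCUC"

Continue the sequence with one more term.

CCUCUCCCUCUCCCUCCCUCUCCCUC

Each term (from the third on) is the two preceding terms concatenated in order: term 3 = CC·UC = CCUC.
The next term joins CCUCUCCCUC and UCCCUCCCUCUCCCUC.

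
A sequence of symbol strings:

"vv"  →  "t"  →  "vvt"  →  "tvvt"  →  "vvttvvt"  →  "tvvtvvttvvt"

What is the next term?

Each term (from the third on) is the two preceding terms concatenated in order: term 3 = vv·t = vvt.
So term 7 is vvttvvt·tvvtvvttvvt.

vvttvvttvvtvvttvvt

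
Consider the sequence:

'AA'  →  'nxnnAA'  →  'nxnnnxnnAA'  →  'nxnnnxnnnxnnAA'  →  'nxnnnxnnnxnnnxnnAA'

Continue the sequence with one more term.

The strings grow by a fixed prefix nxnn each time.
Applying this once more to nxnnnxnnnxnnnxnnAA:

nxnnnxnnnxnnnxnnnxnnAA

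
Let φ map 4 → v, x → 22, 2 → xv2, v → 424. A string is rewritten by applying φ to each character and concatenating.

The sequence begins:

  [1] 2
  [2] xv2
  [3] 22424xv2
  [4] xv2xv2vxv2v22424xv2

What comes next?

Replace each of the 19 characters of xv2xv2vxv2v22424xv2 in place — 22 424 xv2 22 424 xv2 424 22 424 xv2 424 xv2 xv2 v xv2 v 22 424 xv2 — and concatenate.

22424xv222424xv242422424xv2424xv2xv2vxv2v22424xv2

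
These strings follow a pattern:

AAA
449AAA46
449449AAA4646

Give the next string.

Each term wraps the previous one in 449 on the left and 46 on the right.
So the next term is 449·449449AAA4646·46.

449449449AAA464646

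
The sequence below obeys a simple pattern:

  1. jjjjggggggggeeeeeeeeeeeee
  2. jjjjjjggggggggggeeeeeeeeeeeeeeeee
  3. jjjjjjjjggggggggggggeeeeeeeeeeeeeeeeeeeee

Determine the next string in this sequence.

Term n consists of 2n-2 j's, followed by 2n+2 g's, followed by 4n+1 e's, where the shown terms are n = 3, 4, 5.
For the next term, n = 6, so the run lengths are 10, 14, 25.

jjjjjjjjjjggggggggggggggeeeeeeeeeeeeeeeeeeeeeeeee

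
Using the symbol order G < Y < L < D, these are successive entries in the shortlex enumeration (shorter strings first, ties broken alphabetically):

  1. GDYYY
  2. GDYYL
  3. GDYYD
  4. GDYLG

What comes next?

The successor of GDYLG increments the rightmost position that isn't already D and resets every position after it to G.

GDYLY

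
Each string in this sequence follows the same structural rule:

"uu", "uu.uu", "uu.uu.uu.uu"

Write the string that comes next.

Each string is two copies of the previous one joined by '.'.
So the next term is two copies of uu.uu.uu.uu with '.' between the halves.

uu.uu.uu.uu.uu.uu.uu.uu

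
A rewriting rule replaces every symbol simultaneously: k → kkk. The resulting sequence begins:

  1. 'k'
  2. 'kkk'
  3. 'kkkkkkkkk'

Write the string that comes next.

Expanding kkkkkkkkk: k→kkk, k→kkk, k→kkk, k→kkk, k→kkk, k→kkk, k→kkk, k→kkk, k→kkk. Concatenated: kkk kkk kkk kkk kkk kkk kkk kkk kkk.

kkkkkkkkkkkkkkkkkkkkkkkkkkk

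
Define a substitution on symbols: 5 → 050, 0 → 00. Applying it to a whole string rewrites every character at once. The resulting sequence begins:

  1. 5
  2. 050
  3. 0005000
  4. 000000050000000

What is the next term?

Rewriting the 15 symbols of 000000050000000 one by one yields 00 00 00 00 00 00 00 050 00 00 00 00 00 00 00; concatenated:

0000000000000005000000000000000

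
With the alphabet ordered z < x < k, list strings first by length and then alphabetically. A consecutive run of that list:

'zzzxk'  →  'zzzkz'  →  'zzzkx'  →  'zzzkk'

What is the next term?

zzxzz

The successor of zzzkk increments the rightmost position that isn't already k and resets every position after it to z.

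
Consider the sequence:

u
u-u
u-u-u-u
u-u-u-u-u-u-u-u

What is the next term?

s(k+1) = s(k)·-·s(k) — each term doubles the last with '-' between the halves.
Doubling u-u-u-u-u-u-u-u with '-' between the halves:

u-u-u-u-u-u-u-u-u-u-u-u-u-u-u-u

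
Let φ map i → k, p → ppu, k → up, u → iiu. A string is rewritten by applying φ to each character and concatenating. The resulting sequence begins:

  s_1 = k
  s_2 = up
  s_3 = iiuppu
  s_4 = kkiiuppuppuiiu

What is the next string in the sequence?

Replace each of the 14 characters of kkiiuppuppuiiu in place — up up k k iiu ppu ppu iiu ppu ppu iiu k k iiu — and concatenate.

upupkkiiuppuppuiiuppuppuiiukkiiu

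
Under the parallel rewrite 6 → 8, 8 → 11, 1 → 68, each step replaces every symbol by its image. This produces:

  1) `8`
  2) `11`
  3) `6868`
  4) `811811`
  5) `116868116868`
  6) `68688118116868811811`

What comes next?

Rewriting the 20 symbols of 68688118116868811811 one by one yields 8 11 8 11 11 68 68 11 68 68 8 11 8 11 11 68 68 11 68 68; concatenated:

811811116868116868811811116868116868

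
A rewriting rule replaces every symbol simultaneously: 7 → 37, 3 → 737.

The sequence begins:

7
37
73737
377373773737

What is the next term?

Expanding 377373773737: 3→737, 7→37, 7→37, 3→737, 7→37, 3→737, 7→37, 7→37, 3→737, 7→37, 3→737, 7→37. Concatenated: 737 37 37 737 37 737 37 37 737 37 737 37.

73737377373773737377373773737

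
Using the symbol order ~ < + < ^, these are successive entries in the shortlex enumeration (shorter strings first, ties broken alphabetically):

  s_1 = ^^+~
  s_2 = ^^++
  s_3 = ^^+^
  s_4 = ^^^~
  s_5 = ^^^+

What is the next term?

^^^^

Find the rightmost character of ^^^+ below ^, bump it to the next letter, and reset everything to its right to ~.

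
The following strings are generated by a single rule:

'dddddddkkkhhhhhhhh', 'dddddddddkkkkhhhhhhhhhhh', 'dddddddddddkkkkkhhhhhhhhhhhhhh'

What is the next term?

The n-th term is 2n+1 d's then n k's then 3n-1 h's, where the shown terms are n = 3, 4, 5.
At n = 6 the blocks have lengths 13, 6, 17.

dddddddddddddkkkkkkhhhhhhhhhhhhhhhhh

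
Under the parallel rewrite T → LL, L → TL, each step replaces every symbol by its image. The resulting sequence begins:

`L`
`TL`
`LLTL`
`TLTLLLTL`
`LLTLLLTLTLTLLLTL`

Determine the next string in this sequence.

Replace each of the 16 characters of LLTLLLTLTLTLLLTL in place — TL TL LL TL TL TL LL TL LL TL LL TL TL TL LL TL — and concatenate.

TLTLLLTLTLTLLLTLLLTLLLTLTLTLLLTL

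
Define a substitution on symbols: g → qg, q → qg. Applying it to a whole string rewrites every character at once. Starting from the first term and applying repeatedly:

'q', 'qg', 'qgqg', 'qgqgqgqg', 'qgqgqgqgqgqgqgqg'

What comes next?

Rewriting the 16 symbols of qgqgqgqgqgqgqgqg one by one yields qg qg qg qg qg qg qg qg qg qg qg qg qg qg qg qg; concatenated:

qgqgqgqgqgqgqgqgqgqgqgqgqgqgqgqg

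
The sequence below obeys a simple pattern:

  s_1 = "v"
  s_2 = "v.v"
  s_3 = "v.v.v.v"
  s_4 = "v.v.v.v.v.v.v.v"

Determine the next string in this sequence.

Each string is two copies of the previous one joined by '.'.
So the next term is two copies of v.v.v.v.v.v.v.v with '.' between the halves.

v.v.v.v.v.v.v.v.v.v.v.v.v.v.v.v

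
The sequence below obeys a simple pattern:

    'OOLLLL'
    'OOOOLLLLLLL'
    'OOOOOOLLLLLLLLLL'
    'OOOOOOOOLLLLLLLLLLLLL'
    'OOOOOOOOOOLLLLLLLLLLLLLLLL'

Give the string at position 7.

Each string has the form O^{2n} L^{3n+1} (n = 1, 2, …).
For term 7, n = 7, so the run lengths are 14, 22.

OOOOOOOOOOOOOOLLLLLLLLLLLLLLLLLLLLLL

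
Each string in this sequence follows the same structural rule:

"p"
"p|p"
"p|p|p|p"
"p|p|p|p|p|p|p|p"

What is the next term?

Each string is two copies of the previous one joined by '|'.
So the next term is two copies of p|p|p|p|p|p|p|p with '|' between the halves.

p|p|p|p|p|p|p|p|p|p|p|p|p|p|p|p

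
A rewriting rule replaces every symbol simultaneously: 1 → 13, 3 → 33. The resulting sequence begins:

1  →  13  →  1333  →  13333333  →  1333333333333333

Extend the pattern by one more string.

13333333333333333333333333333333

Applying the rule to each of the 16 symbols of 1333333333333333 gives the pieces 13 33 33 33 33 33 33 33 33 33 33 33 33 33 33 33, which concatenate to the answer.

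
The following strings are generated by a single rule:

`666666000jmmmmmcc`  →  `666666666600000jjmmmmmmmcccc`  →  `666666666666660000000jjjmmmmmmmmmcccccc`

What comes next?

666666666666666666000000000jjjjmmmmmmmmmmmcccccccc

Each string has the form 6^{4n+2} 0^{2n+1} j^{n} m^{2n+3} c^{2n} (n = 1, 2, …).
At n = 4 the blocks have lengths 18, 9, 4, 11, 8.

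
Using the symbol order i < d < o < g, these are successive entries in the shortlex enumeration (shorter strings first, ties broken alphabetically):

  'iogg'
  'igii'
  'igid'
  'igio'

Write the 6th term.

igdi

Advancing 2 positions from igio through igio → igig reaches term 6.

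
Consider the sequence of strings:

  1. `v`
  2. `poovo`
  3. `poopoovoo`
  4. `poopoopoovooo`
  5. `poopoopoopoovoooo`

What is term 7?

poopoopoopoopoopoovoooooo

Every step adds poo to the front and o to the end of the previous string.
From poopoopoopoovoooo, 2 further steps: poopoopoopoovoooo → poopoopoopoopoovooooo → (answer).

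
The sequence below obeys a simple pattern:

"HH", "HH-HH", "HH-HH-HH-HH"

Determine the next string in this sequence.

Every step duplicates the string with '-' between the halves.
One more doubling of HH-HH-HH-HH gives the answer.

HH-HH-HH-HH-HH-HH-HH-HH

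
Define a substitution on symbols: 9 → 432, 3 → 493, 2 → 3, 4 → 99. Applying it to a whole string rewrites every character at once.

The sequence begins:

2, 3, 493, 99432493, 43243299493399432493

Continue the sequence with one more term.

Applying the rule to each of the 20 symbols of 43243299493399432493 gives the pieces 99 493 3 99 493 3 432 432 99 432 493 493 432 432 99 493 3 99 432 493, which concatenate to the answer.

9949339949334324329943249349343243299493399432493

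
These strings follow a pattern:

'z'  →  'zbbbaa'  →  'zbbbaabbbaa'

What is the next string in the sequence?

Every step adds bbbaa to the end: s(k+1) = s(k)·bbbaa.
So the next term is zbbbaabbbaa·bbbaa.

zbbbaabbbaabbbaa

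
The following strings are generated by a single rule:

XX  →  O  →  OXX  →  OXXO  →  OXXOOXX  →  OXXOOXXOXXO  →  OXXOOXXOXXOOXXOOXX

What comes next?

OXXOOXXOXXOOXXOOXXOXXOOXXOXXO

Each term (from the third on) is the previous term followed by the one before it: term 3 = O·XX = OXX.
The next term joins OXXOOXXOXXOOXXOOXX and OXXOOXXOXXO.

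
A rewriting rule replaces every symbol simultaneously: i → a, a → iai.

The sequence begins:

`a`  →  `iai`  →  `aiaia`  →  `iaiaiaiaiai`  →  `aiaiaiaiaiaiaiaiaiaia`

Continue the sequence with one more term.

Rewriting the 21 symbols of aiaiaiaiaiaiaiaiaiaia one by one yields iai a iai a iai a iai a iai a iai a iai a iai a iai a iai a iai; concatenated:

iaiaiaiaiaiaiaiaiaiaiaiaiaiaiaiaiaiaiaiaiai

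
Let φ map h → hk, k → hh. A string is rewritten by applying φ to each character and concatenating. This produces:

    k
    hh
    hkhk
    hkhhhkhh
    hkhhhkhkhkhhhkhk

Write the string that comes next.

hkhhhkhkhkhhhkhhhkhhhkhkhkhhhkhh

Applying the rule to each of the 16 symbols of hkhhhkhkhkhhhkhk gives the pieces hk hh hk hk hk hh hk hh hk hh hk hk hk hh hk hh, which concatenate to the answer.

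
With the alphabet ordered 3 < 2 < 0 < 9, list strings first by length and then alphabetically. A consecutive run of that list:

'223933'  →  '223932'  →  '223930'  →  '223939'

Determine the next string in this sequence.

223923

Find the rightmost character of 223939 below 9, bump it to the next letter, and reset everything to its right to 3.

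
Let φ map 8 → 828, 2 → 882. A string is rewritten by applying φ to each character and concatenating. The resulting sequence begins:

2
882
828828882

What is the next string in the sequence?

Expanding 828828882: 8→828, 2→882, 8→828, 8→828, 2→882, 8→828, 8→828, 8→828, 2→882. Concatenated: 828 882 828 828 882 828 828 828 882.

828882828828882828828828882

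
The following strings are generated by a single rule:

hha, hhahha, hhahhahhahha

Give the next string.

Each string is two copies of the previous one concatenated.
One more doubling of hhahhahhahha gives the answer.

hhahhahhahhahhahhahhahha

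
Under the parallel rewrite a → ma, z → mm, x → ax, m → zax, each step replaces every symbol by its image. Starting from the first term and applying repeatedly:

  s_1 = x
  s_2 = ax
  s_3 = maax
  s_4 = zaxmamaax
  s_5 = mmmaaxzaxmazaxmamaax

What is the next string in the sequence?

Replace each of the 20 characters of mmmaaxzaxmazaxmamaax in place — zax zax zax ma ma ax mm ma ax zax ma mm ma ax zax ma zax ma ma ax — and concatenate.

zaxzaxzaxmamaaxmmmaaxzaxmammmaaxzaxmazaxmamaax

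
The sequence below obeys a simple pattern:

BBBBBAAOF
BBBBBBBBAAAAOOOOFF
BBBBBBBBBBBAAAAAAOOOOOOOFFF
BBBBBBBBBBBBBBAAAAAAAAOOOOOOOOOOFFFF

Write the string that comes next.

BBBBBBBBBBBBBBBBBAAAAAAAAAAOOOOOOOOOOOOOFFFFF

Term n consists of 3n+2 B's, followed by 2n A's, followed by 3n-2 O's, followed by n F's (n = 1, 2, …).
For the next term, n = 5, so the run lengths are 17, 10, 13, 5.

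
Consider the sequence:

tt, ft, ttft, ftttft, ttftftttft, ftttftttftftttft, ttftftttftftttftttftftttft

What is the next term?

Each term (from the third on) is the two preceding terms concatenated in order: term 3 = tt·ft = ttft.
Continuing: ftttftttftftttft · ttftftttftftttftttftftttft gives term 8.

ftttftttftftttftttftftttftftttftttftftttft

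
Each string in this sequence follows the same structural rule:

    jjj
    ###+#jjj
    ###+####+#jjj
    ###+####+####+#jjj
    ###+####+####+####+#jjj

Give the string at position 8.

The strings grow by a fixed prefix ###+# each time.
From ###+####+####+####+#jjj, 3 further steps: ###+####+####+####+#jjj → ###+####+####+####+####+#jjj → ###+####+####+####+####+####+#jjj → (answer).

###+####+####+####+####+####+####+#jjj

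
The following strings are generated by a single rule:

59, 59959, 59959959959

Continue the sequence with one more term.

s(k+1) = s(k)·9·s(k) — each term doubles the last with '9' between the halves.
One more doubling of 59959959959 gives the answer.

59959959959959959959959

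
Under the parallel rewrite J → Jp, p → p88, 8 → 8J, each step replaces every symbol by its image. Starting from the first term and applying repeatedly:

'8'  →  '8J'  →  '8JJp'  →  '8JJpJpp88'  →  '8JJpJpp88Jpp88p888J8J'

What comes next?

Replace each of the 21 characters of 8JJpJpp88Jpp88p888J8J in place — 8J Jp Jp p88 Jp p88 p88 8J 8J Jp p88 p88 8J 8J p88 8J 8J 8J Jp 8J Jp — and concatenate.

8JJpJpp88Jpp88p888J8JJpp88p888J8Jp888J8J8JJp8JJp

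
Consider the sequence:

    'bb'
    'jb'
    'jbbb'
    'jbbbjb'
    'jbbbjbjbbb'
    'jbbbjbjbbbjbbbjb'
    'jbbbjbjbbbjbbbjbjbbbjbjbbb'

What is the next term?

Each term (from the third on) is the previous term followed by the one before it: term 3 = jb·bb = jbbb.
So term 8 is jbbbjbjbbbjbbbjbjbbbjbjbbb·jbbbjbjbbbjbbbjb.

jbbbjbjbbbjbbbjbjbbbjbjbbbjbbbjbjbbbjbbbjb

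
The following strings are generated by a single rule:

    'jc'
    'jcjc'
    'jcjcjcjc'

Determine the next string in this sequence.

jcjcjcjcjcjcjcjc

s(k+1) = s(k)·s(k) — each term doubles the last.
So the next term is two copies of jcjcjcjc.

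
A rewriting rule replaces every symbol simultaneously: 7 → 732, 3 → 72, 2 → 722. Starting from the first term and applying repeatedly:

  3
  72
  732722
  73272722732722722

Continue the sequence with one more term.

Rewriting the 17 symbols of 73272722732722722 one by one yields 732 72 722 732 722 732 722 722 732 72 722 732 722 722 732 722 722; concatenated:

7327272273272273272272273272722732722722732722722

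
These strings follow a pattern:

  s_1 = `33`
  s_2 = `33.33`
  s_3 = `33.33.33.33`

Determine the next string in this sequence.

Each string is two copies of the previous one joined by '.'.
Doubling 33.33.33.33 with '.' between the halves:

33.33.33.33.33.33.33.33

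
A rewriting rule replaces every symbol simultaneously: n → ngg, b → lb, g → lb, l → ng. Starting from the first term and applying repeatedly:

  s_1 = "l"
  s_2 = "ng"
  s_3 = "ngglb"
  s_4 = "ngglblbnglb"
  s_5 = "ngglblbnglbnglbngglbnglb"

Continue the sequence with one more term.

Rewriting the 24 symbols of ngglblbnglbnglbngglbnglb one by one yields ngg lb lb ng lb ng lb ngg lb ng lb ngg lb ng lb ngg lb lb ng lb ngg lb ng lb; concatenated:

ngglblbnglbnglbngglbnglbngglbnglbngglblbnglbngglbnglb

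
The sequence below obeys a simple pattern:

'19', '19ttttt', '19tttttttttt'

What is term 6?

19ttttttttttttttttttttttttt

Each term is the previous one with ttttt appended.
From 19tttttttttt, 3 further steps: 19tttttttttt → 19ttttttttttttttt → 19tttttttttttttttttttt → (answer).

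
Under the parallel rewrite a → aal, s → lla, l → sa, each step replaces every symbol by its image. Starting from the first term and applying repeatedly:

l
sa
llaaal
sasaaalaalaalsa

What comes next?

Rewriting the 15 symbols of sasaaalaalaalsa one by one yields lla aal lla aal aal aal sa aal aal sa aal aal sa lla aal; concatenated:

llaaalllaaalaalaalsaaalaalsaaalaalsallaaal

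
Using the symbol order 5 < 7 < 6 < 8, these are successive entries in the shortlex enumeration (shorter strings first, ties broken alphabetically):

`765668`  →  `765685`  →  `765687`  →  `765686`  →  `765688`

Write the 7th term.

Stepping forward 2 times from 765688: 765688 → 765855, then the target.

765857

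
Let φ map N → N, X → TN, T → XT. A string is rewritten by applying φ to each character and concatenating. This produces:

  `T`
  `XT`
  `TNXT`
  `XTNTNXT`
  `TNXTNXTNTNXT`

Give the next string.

Apply φ to TNXTNXTNTNXT symbol by symbol: T→XT, N→N, X→TN, T→XT, N→N, X→TN, T→XT, N→N, T→XT, N→N, X→TN, T→XT; joined: XT N TN XT N TN XT N XT N TN XT.

XTNTNXTNTNXTNXTNTNXT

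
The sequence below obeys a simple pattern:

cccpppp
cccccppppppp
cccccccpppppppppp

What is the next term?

The n-th term is 2n+1 c's then 3n+1 p's (n = 1, 2, …).
Setting n = 4 gives 9, 13 characters in each block.

cccccccccppppppppppppp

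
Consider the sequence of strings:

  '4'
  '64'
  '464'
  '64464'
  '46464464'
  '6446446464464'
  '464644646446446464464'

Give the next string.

From term 3 onward, concatenate the second-to-last term with the last: 4·64 = 464, 64·464 = 64464, …
Continuing: 6446446464464 · 464644646446446464464 gives term 8.

6446446464464464644646446446464464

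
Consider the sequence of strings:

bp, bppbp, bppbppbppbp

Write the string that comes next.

bppbppbppbppbppbppbppbp

Each string is two copies of the previous one joined by 'p'.
So the next term is two copies of bppbppbppbp with 'p' between the halves.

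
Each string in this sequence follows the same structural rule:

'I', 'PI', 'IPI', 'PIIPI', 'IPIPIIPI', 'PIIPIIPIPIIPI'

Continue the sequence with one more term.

From term 3 onward, concatenate the second-to-last term with the last: I·PI = IPI, PI·IPI = PIIPI, …
So term 7 is IPIPIIPI·PIIPIIPIPIIPI.

IPIPIIPIPIIPIIPIPIIPI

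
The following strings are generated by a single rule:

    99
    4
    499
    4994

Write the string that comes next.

This is a Fibonacci-style word recurrence s(k) = s(k−1)·s(k−2): e.g. 4·99 = 499.
Continuing: 4994 · 499 gives term 5.

4994499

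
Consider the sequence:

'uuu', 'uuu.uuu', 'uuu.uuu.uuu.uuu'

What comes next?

uuu.uuu.uuu.uuu.uuu.uuu.uuu.uuu

Every step duplicates the string with '.' between the halves.
So the next term is two copies of uuu.uuu.uuu.uuu with '.' between the halves.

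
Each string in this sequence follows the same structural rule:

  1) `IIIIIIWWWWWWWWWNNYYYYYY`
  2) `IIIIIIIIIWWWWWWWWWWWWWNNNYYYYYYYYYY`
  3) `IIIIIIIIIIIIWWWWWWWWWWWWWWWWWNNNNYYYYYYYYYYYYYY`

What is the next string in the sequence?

Each string has the form I^{3n} W^{4n+1} N^{n} Y^{4n-2}, where the shown terms are n = 2, 3, 4.
Setting n = 5 gives 15, 21, 5, 18 characters in each block.

IIIIIIIIIIIIIIIWWWWWWWWWWWWWWWWWWWWWNNNNNYYYYYYYYYYYYYYYYYY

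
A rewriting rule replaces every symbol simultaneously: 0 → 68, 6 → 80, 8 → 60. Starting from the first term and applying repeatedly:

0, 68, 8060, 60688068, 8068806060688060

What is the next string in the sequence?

Replace each of the 16 characters of 8068806060688060 in place — 60 68 80 60 60 68 80 68 80 68 80 60 60 68 80 68 — and concatenate.

60688060606880688068806060688068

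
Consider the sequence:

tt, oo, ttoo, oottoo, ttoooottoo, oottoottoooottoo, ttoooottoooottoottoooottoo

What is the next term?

Each term (from the third on) is the two preceding terms concatenated in order: term 3 = tt·oo = ttoo.
So term 8 is oottoottoooottoo·ttoooottoooottoottoooottoo.

oottoottoooottoottoooottoooottoottoooottoo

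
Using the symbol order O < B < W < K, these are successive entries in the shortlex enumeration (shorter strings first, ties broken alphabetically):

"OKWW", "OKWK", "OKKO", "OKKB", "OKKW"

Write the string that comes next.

The successor of OKKW increments the rightmost position that isn't already K and resets every position after it to O.

OKKK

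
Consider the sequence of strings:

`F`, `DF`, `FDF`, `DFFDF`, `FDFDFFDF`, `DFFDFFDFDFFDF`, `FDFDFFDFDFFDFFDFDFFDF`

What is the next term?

Each term (from the third on) is the two preceding terms concatenated in order: term 3 = F·DF = FDF.
The next term joins DFFDFFDFDFFDF and FDFDFFDFDFFDFFDFDFFDF.

DFFDFFDFDFFDFFDFDFFDFDFFDFFDFDFFDF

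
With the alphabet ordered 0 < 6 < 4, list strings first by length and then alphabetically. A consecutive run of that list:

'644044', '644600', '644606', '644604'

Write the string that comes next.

Treat 644604 as a base-3 numeral over the given alphabet and add one, carrying through any trailing 4's.

644660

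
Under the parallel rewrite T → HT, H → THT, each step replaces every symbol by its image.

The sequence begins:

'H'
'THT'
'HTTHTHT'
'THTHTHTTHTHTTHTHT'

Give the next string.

φ(THTHTHTTHTHTTHTHT) expands symbol-by-symbol to HT THT HT THT HT THT HT HT THT HT THT HT HT THT HT THT HT; joining the 17 pieces gives the next term.

HTTHTHTTHTHTTHTHTHTTHTHTTHTHTHTTHTHTTHTHT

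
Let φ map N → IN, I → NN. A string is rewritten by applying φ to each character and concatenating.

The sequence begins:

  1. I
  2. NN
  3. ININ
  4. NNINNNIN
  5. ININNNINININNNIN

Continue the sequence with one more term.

NNINNNINININNNINNNINNNINININNNIN

Applying the rule to each of the 16 symbols of ININNNINININNNIN gives the pieces NN IN NN IN IN IN NN IN NN IN NN IN IN IN NN IN, which concatenate to the answer.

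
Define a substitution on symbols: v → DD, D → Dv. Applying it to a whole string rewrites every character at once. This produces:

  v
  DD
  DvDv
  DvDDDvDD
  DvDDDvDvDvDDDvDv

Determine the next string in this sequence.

DvDDDvDvDvDDDvDDDvDDDvDvDvDDDvDD

Replace each of the 16 characters of DvDDDvDvDvDDDvDv in place — Dv DD Dv Dv Dv DD Dv DD Dv DD Dv Dv Dv DD Dv DD — and concatenate.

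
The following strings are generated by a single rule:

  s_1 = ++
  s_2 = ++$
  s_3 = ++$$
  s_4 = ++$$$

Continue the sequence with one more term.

++$$$$

The strings grow by a fixed suffix $ each time.
So the next term is ++$$$·$.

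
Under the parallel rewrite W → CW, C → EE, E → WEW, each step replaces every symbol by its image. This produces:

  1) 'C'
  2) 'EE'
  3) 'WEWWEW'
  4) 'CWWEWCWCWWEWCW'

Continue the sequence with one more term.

Rewriting the 14 symbols of CWWEWCWCWWEWCW one by one yields EE CW CW WEW CW EE CW EE CW CW WEW CW EE CW; concatenated:

EECWCWWEWCWEECWEECWCWWEWCWEECW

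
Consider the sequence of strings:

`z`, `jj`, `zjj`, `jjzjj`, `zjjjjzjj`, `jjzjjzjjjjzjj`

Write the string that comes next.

Each term (from the third on) is the two preceding terms concatenated in order: term 3 = z·jj = zjj.
Continuing: zjjjjzjj · jjzjjzjjjjzjj gives term 7.

zjjjjzjjjjzjjzjjjjzjj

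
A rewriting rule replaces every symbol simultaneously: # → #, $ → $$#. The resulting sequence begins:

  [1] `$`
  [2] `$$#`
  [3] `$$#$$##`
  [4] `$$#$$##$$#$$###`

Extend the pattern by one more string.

Applying the rule to each of the 15 symbols of $$#$$##$$#$$### gives the pieces $$# $$# # $$# $$# # # $$# $$# # $$# $$# # # #, which concatenate to the answer.

$$#$$##$$#$$###$$#$$##$$#$$####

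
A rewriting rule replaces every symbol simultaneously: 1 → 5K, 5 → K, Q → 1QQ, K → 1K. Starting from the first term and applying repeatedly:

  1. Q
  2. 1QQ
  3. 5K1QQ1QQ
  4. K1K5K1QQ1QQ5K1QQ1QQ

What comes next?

Rewriting the 19 symbols of K1K5K1QQ1QQ5K1QQ1QQ one by one yields 1K 5K 1K K 1K 5K 1QQ 1QQ 5K 1QQ 1QQ K 1K 5K 1QQ 1QQ 5K 1QQ 1QQ; concatenated:

1K5K1KK1K5K1QQ1QQ5K1QQ1QQK1K5K1QQ1QQ5K1QQ1QQ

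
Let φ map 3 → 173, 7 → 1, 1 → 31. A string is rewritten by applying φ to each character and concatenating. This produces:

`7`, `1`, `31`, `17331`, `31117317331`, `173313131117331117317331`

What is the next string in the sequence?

31117317331173311733131311173173313131117331117317331

Applying the rule to each of the 24 symbols of 173313131117331117317331 gives the pieces 31 1 173 173 31 173 31 173 31 31 31 1 173 173 31 31 31 1 173 31 1 173 173 31, which concatenate to the answer.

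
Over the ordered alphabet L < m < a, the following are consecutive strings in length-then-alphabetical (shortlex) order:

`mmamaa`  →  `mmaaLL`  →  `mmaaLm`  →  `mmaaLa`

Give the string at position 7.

mmaama

Stepping forward 3 times from mmaaLa: mmaaLa → mmaamL → mmaamm, then the target.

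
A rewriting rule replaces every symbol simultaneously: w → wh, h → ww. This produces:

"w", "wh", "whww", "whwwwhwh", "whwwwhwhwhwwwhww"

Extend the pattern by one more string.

whwwwhwhwhwwwhwwwhwwwhwhwhwwwhwh

φ(whwwwhwhwhwwwhww) expands symbol-by-symbol to wh ww wh wh wh ww wh ww wh ww wh wh wh ww wh wh; joining the 16 pieces gives the next term.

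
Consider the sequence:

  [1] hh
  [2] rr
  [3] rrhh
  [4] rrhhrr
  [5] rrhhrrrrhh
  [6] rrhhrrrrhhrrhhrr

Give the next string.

rrhhrrrrhhrrhhrrrrhhrrrrhh

From term 3 onward, concatenate the last term with the second-to-last: rr·hh = rrhh, rrhh·rr = rrhhrr, …
Continuing: rrhhrrrrhhrrhhrr · rrhhrrrrhh gives term 7.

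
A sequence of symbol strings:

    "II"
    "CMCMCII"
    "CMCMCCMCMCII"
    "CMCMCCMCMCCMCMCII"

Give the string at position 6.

Every step adds CMCMC at the front: s(k+1) = CMCMC·s(k).
From CMCMCCMCMCCMCMCII, 2 further steps: CMCMCCMCMCCMCMCII → CMCMCCMCMCCMCMCCMCMCII → (answer).

CMCMCCMCMCCMCMCCMCMCCMCMCII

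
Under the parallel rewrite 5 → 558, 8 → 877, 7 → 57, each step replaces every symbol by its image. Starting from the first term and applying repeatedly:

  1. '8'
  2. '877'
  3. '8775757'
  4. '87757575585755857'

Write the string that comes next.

877575755857558575585588775585755855887755857

Replace each of the 17 characters of 87757575585755857 in place — 877 57 57 558 57 558 57 558 558 877 558 57 558 558 877 558 57 — and concatenate.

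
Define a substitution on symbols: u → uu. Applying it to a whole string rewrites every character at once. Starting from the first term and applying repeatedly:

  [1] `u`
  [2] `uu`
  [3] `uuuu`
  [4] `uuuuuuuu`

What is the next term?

Expanding uuuuuuuu: u→uu, u→uu, u→uu, u→uu, u→uu, u→uu, u→uu, u→uu. Concatenated: uu uu uu uu uu uu uu uu.

uuuuuuuuuuuuuuuu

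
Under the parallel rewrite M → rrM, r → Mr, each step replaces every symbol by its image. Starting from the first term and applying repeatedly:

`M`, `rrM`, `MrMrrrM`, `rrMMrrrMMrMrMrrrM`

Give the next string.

MrMrrrMrrMMrMrMrrrMrrMMrrrMMrrrMMrMrMrrrM

φ(rrMMrrrMMrMrMrrrM) expands symbol-by-symbol to Mr Mr rrM rrM Mr Mr Mr rrM rrM Mr rrM Mr rrM Mr Mr Mr rrM; joining the 17 pieces gives the next term.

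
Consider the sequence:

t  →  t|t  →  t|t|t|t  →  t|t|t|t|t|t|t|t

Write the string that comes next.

Every step duplicates the string with '|' between the halves.
One more doubling of t|t|t|t|t|t|t|t gives the answer.

t|t|t|t|t|t|t|t|t|t|t|t|t|t|t|t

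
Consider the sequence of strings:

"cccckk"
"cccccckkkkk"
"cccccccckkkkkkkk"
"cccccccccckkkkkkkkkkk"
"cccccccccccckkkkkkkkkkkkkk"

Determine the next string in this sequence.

cccccccccccccckkkkkkkkkkkkkkkkk

Reading off run lengths: c runs 4, 6, 8, 10, 12; k runs 2, 5, 8, 11, 14 — each is linear in n (n = 1, 2, …).
At n = 6 the blocks have lengths 14, 17.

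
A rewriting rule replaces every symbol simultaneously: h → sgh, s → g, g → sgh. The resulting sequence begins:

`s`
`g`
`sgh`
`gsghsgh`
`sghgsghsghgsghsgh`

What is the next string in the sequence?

Replace each of the 17 characters of sghgsghsghgsghsgh in place — g sgh sgh sgh g sgh sgh g sgh sgh sgh g sgh sgh g sgh sgh — and concatenate.

gsghsghsghgsghsghgsghsghsghgsghsghgsghsgh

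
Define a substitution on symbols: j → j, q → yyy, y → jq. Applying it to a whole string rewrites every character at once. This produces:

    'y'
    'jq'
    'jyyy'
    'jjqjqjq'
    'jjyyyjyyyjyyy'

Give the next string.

jjjqjqjqjjqjqjqjjqjqjq

φ(jjyyyjyyyjyyy) expands symbol-by-symbol to j j jq jq jq j jq jq jq j jq jq jq; joining the 13 pieces gives the next term.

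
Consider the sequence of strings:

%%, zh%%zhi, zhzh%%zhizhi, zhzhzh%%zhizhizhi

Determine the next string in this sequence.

s(k+1) = zh·s(k)·zhi, so each term gains zh as a prefix and zhi as a suffix.
One more step from zhzhzh%%zhizhizhi gives the answer.

zhzhzhzh%%zhizhizhizhi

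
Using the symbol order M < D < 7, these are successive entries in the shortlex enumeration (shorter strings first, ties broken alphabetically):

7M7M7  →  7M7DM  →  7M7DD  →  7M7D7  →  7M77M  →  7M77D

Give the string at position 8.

7DMMM

Continuing the enumeration 2 steps past 7M77D: 7M77D → 7M777 → (answer).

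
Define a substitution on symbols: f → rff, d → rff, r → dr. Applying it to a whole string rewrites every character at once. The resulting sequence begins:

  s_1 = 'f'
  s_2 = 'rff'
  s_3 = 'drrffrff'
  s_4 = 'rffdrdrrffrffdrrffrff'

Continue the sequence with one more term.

drrffrffrffdrrffdrdrrffrffdrrffrffrffdrdrrffrffdrrffrff

Applying the rule to each of the 21 symbols of rffdrdrrffrffdrrffrff gives the pieces dr rff rff rff dr rff dr dr rff rff dr rff rff rff dr dr rff rff dr rff rff, which concatenate to the answer.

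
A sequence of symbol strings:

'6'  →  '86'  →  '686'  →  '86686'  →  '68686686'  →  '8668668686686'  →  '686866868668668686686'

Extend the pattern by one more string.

Each term (from the third on) is the two preceding terms concatenated in order: term 3 = 6·86 = 686.
So term 8 is 8668668686686·686866868668668686686.

8668668686686686866868668668686686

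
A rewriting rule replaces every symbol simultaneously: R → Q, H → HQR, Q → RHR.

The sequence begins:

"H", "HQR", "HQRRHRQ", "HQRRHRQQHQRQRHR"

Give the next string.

Rewriting the 15 symbols of HQRRHRQQHQRQRHR one by one yields HQR RHR Q Q HQR Q RHR RHR HQR RHR Q RHR Q HQR Q; concatenated:

HQRRHRQQHQRQRHRRHRHQRRHRQRHRQHQRQ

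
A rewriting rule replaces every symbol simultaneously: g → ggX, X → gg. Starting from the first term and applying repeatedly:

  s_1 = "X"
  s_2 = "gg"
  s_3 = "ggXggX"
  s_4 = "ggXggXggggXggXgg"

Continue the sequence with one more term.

Rewriting the 16 symbols of ggXggXggggXggXgg one by one yields ggX ggX gg ggX ggX gg ggX ggX ggX ggX gg ggX ggX gg ggX ggX; concatenated:

ggXggXggggXggXggggXggXggXggXggggXggXggggXggX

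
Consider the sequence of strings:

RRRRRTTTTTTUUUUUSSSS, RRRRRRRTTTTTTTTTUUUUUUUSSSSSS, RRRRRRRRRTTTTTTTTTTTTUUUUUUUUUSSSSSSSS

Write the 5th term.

RRRRRRRRRRRRRTTTTTTTTTTTTTTTTTTUUUUUUUUUUUUUSSSSSSSSSSSS

Term n consists of 2n+1 R's, followed by 3n T's, followed by 2n+1 U's, followed by 2n S's, where the shown terms are n = 2, 3, 4.
Setting n = 6 gives 13, 18, 13, 12 characters in each block.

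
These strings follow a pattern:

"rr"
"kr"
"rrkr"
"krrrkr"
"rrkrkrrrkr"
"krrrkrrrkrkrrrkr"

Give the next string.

This is a Fibonacci-style word recurrence s(k) = s(k−2)·s(k−1): e.g. rr·kr = rrkr.
So term 7 is rrkrkrrrkr·krrrkrrrkrkrrrkr.

rrkrkrrrkrkrrrkrrrkrkrrrkr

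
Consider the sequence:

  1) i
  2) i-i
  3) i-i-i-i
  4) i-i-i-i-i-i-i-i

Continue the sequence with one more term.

s(k+1) = s(k)·-·s(k) — each term doubles the last with '-' between the halves.
Doubling i-i-i-i-i-i-i-i with '-' between the halves:

i-i-i-i-i-i-i-i-i-i-i-i-i-i-i-i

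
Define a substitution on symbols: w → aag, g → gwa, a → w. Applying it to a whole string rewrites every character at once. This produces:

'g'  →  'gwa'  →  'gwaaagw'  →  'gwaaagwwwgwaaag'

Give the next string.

gwaaagwwwgwaaagaagaaggwaaagwwwgwa

φ(gwaaagwwwgwaaag) expands symbol-by-symbol to gwa aag w w w gwa aag aag aag gwa aag w w w gwa; joining the 15 pieces gives the next term.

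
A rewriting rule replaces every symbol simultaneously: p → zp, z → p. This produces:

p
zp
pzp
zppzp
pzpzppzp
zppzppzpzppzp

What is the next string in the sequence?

φ(zppzppzpzppzp) expands symbol-by-symbol to p zp zp p zp zp p zp p zp zp p zp; joining the 13 pieces gives the next term.

pzpzppzpzppzppzpzppzp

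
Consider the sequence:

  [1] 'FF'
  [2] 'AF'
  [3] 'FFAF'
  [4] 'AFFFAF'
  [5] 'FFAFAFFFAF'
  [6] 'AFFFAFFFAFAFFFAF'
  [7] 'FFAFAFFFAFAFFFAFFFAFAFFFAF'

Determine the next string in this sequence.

This is a Fibonacci-style word recurrence s(k) = s(k−2)·s(k−1): e.g. FF·AF = FFAF.
Continuing: AFFFAFFFAFAFFFAF · FFAFAFFFAFAFFFAFFFAFAFFFAF gives term 8.

AFFFAFFFAFAFFFAFFFAFAFFFAFAFFFAFFFAFAFFFAF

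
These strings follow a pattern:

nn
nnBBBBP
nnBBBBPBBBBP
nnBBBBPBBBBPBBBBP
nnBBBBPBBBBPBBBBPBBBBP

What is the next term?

nnBBBBPBBBBPBBBBPBBBBPBBBBP

The strings grow by a fixed suffix BBBBP each time.
So the next term is nnBBBBPBBBBPBBBBPBBBBP·BBBBP.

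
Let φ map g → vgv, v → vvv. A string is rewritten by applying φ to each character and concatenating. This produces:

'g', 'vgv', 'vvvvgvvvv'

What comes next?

vvvvvvvvvvvvvgvvvvvvvvvvvvv

Expanding vvvvgvvvv: v→vvv, v→vvv, v→vvv, v→vvv, g→vgv, v→vvv, v→vvv, v→vvv, v→vvv. Concatenated: vvv vvv vvv vvv vgv vvv vvv vvv vvv.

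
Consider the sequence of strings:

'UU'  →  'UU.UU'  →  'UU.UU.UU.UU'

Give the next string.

Every step duplicates the string with '.' between the halves.
So the next term is two copies of UU.UU.UU.UU with '.' between the halves.

UU.UU.UU.UU.UU.UU.UU.UU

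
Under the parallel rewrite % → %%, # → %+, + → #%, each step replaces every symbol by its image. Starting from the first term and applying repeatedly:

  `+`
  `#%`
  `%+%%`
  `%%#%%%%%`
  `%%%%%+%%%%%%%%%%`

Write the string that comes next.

φ(%%%%%+%%%%%%%%%%) expands symbol-by-symbol to %% %% %% %% %% #% %% %% %% %% %% %% %% %% %% %%; joining the 16 pieces gives the next term.

%%%%%%%%%%#%%%%%%%%%%%%%%%%%%%%%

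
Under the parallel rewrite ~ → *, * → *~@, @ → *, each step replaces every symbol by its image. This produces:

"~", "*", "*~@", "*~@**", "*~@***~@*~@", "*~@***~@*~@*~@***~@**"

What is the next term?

*~@***~@*~@*~@***~@***~@***~@*~@*~@***~@*~@

φ(*~@***~@*~@*~@***~@**) expands symbol-by-symbol to *~@ * * *~@ *~@ *~@ * * *~@ * * *~@ * * *~@ *~@ *~@ * * *~@ *~@; joining the 21 pieces gives the next term.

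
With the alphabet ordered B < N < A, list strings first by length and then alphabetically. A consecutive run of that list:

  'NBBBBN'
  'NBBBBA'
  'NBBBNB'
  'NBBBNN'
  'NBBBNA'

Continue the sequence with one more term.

Treat NBBBNA as a base-3 numeral over the given alphabet and add one, carrying through any trailing A's.

NBBBAB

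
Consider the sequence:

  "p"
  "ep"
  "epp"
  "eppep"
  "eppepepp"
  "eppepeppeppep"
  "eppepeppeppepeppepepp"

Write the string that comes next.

From term 3 onward, concatenate the last term with the second-to-last: ep·p = epp, epp·ep = eppep, …
Continuing: eppepeppeppepeppepepp · eppepeppeppep gives term 8.

eppepeppeppepeppepeppeppepeppeppep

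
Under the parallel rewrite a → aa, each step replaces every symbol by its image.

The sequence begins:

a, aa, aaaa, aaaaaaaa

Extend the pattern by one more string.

aaaaaaaaaaaaaaaa

Expanding aaaaaaaa: a→aa, a→aa, a→aa, a→aa, a→aa, a→aa, a→aa, a→aa. Concatenated: aa aa aa aa aa aa aa aa.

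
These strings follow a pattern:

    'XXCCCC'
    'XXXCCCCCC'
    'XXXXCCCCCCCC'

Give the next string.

Reading off run lengths: X runs 2, 3, 4; C runs 4, 6, 8 — each is linear in n, where the shown terms are n = 2, 3, 4.
For the next term, n = 5, so the run lengths are 5, 10.

XXXXXCCCCCCCCCC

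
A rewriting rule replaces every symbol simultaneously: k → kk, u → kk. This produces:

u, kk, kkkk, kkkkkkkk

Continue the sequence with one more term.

kkkkkkkkkkkkkkkk

Expanding kkkkkkkk: k→kk, k→kk, k→kk, k→kk, k→kk, k→kk, k→kk, k→kk. Concatenated: kk kk kk kk kk kk kk kk.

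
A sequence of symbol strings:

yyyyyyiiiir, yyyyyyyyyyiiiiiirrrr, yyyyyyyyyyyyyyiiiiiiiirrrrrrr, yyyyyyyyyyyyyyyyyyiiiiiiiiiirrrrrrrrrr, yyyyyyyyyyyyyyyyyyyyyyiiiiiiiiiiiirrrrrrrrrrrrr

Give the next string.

yyyyyyyyyyyyyyyyyyyyyyyyyyiiiiiiiiiiiiiirrrrrrrrrrrrrrrr

Term n consists of 4n+2 y's, followed by 2n+2 i's, followed by 3n-2 r's (n = 1, 2, …).
For the next term, n = 6, so the run lengths are 26, 14, 16.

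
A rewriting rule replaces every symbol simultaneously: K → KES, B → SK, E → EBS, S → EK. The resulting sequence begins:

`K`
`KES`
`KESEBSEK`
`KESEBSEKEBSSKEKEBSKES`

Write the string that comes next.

KESEBSEKEBSSKEKEBSKESEBSSKEKEKKESEBSKESEBSSKEKKESEBSEK

Applying the rule to each of the 21 symbols of KESEBSEKEBSSKEKEBSKES gives the pieces KES EBS EK EBS SK EK EBS KES EBS SK EK EK KES EBS KES EBS SK EK KES EBS EK, which concatenate to the answer.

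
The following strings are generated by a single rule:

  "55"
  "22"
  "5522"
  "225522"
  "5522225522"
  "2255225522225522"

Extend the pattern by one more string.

55222255222255225522225522

Each term (from the third on) is the two preceding terms concatenated in order: term 3 = 55·22 = 5522.
Continuing: 5522225522 · 2255225522225522 gives term 7.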